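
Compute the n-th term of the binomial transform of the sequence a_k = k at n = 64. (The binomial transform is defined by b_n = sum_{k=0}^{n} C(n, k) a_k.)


With a_k = k, b_n = sum_{k=0}^{n} C(n, k) k. Using k * C(n, k) = n * C(n-1, k-1) gives b_n = n * sum_{k>=1} C(n-1, k-1) = n * 2^(n-1).
For n = 64: 64 * 2^63 = 64 * 9223372036854775808 = 590295810358705651712.

590295810358705651712


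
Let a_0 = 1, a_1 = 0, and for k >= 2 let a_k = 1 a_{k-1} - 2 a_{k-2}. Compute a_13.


Iterating the recurrence forward:
a_0 = 1
a_1 = 0
a_2 = 1*0 - 2*1 = -2
a_3 = 1*-2 - 2*0 = -2
a_4 = 1*-2 - 2*-2 = 2
a_5 = 1*2 - 2*-2 = 6
a_6 = 1*6 - 2*2 = 2
a_7 = 1*2 - 2*6 = -10
a_8 = 1*-10 - 2*2 = -14
a_9 = 1*-14 - 2*-10 = 6
a_10 = 1*6 - 2*-14 = 34
a_11 = 1*34 - 2*6 = 22
a_12 = 1*22 - 2*34 = -46
a_13 = 1*-46 - 2*22 = -90
So a_13 = -90.

-90


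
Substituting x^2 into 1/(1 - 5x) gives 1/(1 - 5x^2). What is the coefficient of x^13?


Since 1/(1 - 5x^2) only has even powers of x,
the coefficient of x^13 (odd) is 0.

0


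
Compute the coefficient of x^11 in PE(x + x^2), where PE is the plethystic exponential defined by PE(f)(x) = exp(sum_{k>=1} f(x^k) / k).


With f(x) = x + x^2, the exponent is sum_{k>=1} (x^k + x^(2k)) / k = -ln(1 - x) - ln(1 - x^2). Exponentiating:
PE(x + x^2) = 1 / ((1 - x)(1 - x^2)).
This is the generating function for partitions of n into parts of size 1 or 2. The number of 2's can be any j in 0..5, and the rest are 1's, so
[x^11] = floor(11/2) + 1 = 6.

6


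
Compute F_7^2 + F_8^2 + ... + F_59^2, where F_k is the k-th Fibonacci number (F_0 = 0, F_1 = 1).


There is a standard identity sum_{k=0}^{N} F_k^2 = F_N * F_{N+1} (proved inductively from the telescoping relation F_k^2 = F_k F_{k+1} - F_{k-1} F_k). Then
sum_{k=7}^{59} F_k^2 = F_59 F_60 - F_6 F_7.
Computing: F_59 = 956722026041, F_60 = 1548008755920, F_6 = 8, F_7 = 13.
Sum = 956722026041 * 1548008755920 - 8 * 13 = 1481014073292990252912616.

1481014073292990252912616


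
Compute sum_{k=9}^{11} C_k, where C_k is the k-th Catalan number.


C_9 through C_11: 4862, 16796, 58786
Sum = 4862 + 16796 + 58786
= 80444

80444


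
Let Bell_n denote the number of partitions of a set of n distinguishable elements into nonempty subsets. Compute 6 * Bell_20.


Bell_20 can be computed from the Bell triangle or from Dobinski's identity Bell_n = (1/e) * sum_{k>=0} k^n / k!.
Computing Bell_20 = 51724158235372.
Then 6 * 51724158235372 = 310344949412232.

310344949412232


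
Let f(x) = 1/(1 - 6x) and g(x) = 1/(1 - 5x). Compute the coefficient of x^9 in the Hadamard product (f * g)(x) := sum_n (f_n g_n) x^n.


f has coefficients f_k = 6^k and g has coefficients g_k = 5^k, so the Hadamard product has coefficient (f*g)_k = 6^k * 5^k = 30^k.
For k = 9: 30^9 = 19683000000000.

19683000000000


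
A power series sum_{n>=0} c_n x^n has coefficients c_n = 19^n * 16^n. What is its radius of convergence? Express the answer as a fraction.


By the root test (Cauchy-Hadamard), the radius is R = 1 / limsup_n |c_n|^(1/n).
Here |c_n|^(1/n) = (19^n * 16^n)^(1/n) = 19 * 16 = 304 for all n.
So R = 1/304 = 1/304.

1/304


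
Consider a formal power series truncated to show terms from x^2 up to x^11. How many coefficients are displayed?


From x^2 to x^11 inclusive, the count is 11 - 2 + 1 = 10.

10


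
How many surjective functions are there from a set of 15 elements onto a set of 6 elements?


By inclusion-exclusion on which target elements are missed, the number of surjections from an n-set onto a k-set is
surj(n, k) = sum_{j=0}^{k} (-1)^j C(k, j) (k - j)^n.
Equivalently surj(n, k) = k! * S(n, k), where S(n, k) is the Stirling number of the second kind.
For n = 15, k = 6:
S(15, 6) = 420693273, so
surj = 6! * 420693273 = 720 * 420693273 = 302899156560.

302899156560


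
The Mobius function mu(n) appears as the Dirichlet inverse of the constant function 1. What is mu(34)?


34 = 2 * 17 (all distinct primes).
mu(34) = (-1)^2 = 1

1


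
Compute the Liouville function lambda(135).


The Liouville function is lambda(k) = (-1)^Omega(k), where Omega(k) counts the prime factors of k with multiplicity.
Factoring: 135 = 3 * 3 * 3 * 5, so Omega(135) = 4.
lambda(135) = (-1)^4 = 1.

1


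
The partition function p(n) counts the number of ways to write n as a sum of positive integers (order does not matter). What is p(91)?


Using the generating function prod_{k>=1} 1/(1-x^k), we compute p(91).
By dynamic programming over parts 1 through 91:
p(91) = 64112359

64112359


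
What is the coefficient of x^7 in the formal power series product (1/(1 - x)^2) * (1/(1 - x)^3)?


Combine the factors: (1/(1 - x)^2) * (1/(1 - x)^3) = 1/(1 - x)^5.
Then use 1/(1 - x)^r = sum_{k>=0} C(k + r - 1, r - 1) x^k with r = 5 and k = 7:
C(11, 4) = 330.

330


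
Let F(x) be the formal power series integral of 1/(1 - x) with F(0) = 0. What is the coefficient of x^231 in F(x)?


1/(1 - x) = sum_{k>=0} x^k. Integrating termwise and using F(0) = 0 gives
F(x) = sum_{k>=0} x^(k+1) / (k+1) = sum_{m>=1} x^m / m = -ln(1 - x).
So the coefficient of x^231 is 1/231 = 1/231.

1/231


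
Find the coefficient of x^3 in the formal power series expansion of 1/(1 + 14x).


Write 1/(1 + c x) = 1/(1 - (-c) x) and apply the geometric-series identity
1/(1 - y) = sum_{k>=0} y^k to get 1/(1 + c x) = sum_{k>=0} (-c)^k x^k.
So the coefficient of x^k is (-c)^k = (-1)^k * c^k.
Here c = 14 and k = 3:
(-14)^3 = -1 * 2744 = -2744

-2744


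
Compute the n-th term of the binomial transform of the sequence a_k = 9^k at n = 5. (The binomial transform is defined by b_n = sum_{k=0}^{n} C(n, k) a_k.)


With a_k = 9^k, b_n = sum_{k=0}^{n} C(n, k) 9^k = (1 + 9)^n by the binomial theorem.
For n = 5: (1 + 9)^5 = 10^5 = 100000.

100000


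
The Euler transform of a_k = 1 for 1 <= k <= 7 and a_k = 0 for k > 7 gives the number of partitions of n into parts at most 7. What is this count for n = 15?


Partitions of 15 into parts at most 7:
Using generating function (1-x)^(-1)(1-x^2)^(-1)...(1-x^7)^(-1),
the coefficient of x^15 = 131

131


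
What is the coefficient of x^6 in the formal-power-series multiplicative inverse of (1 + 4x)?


The inverse is 1/(1 + 4x). Apply the geometric identity 1/(1 - y) = sum_{k>=0} y^k with y = -4x:
1/(1 + 4x) = sum_{k>=0} (-4)^k x^k.
So the coefficient of x^6 is (-4)^6 = 4096.

4096


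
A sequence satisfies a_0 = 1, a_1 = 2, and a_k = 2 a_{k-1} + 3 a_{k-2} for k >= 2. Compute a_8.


The characteristic equation is t^2 - 2 t - 3 = 0, with roots r_1 = 3 and r_2 = -1 (so c_1 = r_1 + r_2, c_2 = -r_1 r_2 as required).
One can use the closed form a_n = A r_1^n + B r_2^n, but direct iteration is more reliable:
a_0 = 1, a_1 = 2, a_2 = 7, a_3 = 20, a_4 = 61, a_5 = 182, a_6 = 547, a_7 = 1640, a_8 = 4921.
So a_8 = 4921.

4921


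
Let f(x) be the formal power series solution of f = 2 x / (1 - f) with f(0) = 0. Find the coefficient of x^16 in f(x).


Apply Lagrange inversion: f = 2 x * phi(f) with phi(t) = 1/(1 - t), so
[x^n] f = 2^n * (1/n) [t^(n-1)] phi(t)^n = 2^n * (1/n) [t^(n-1)] (1 - t)^(-n) = 2^n * (1/n) C(2n - 2, n - 1) = 2^n * C_{n-1}.
For n = 16: C_15 = C(30, 15) / 16 = 155117520/16 = 9694845.
With the 2^16 = 65536 factor, the coefficient is 65536 * 9694845 = 635361361920.

635361361920


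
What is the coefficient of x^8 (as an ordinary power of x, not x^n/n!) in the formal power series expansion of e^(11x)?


The exponential series is e^y = sum_{k>=0} y^k / k!. Substituting y = 11x gives
e^(11x) = sum_{k>=0} 11^k x^k / k!.
So the coefficient of x^n is a^n/n! with a = 11, n = 8:
11^8 / 8! = 214358881/40320 = 214358881/40320

214358881/40320


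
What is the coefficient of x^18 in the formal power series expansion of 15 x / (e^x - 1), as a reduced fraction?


The exponential generating function for Bernoulli numbers is
x / (e^x - 1) = sum_{k>=0} B_k x^k / k!.
So the coefficient of x^18 in 15 x / (e^x - 1) is 15 B_18 / 18!.
Computing: B_18 = 43867/798, 18! = 6402373705728000, giving
15 * 43867/798 / 6402373705728000 = 43867/340606281144729600.

43867/340606281144729600


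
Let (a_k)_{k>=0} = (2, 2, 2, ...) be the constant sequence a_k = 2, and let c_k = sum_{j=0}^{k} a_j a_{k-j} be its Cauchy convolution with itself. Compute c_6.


Since a_j = 2 for all j >= 0, the convolution sum becomes
c_k = sum_{j=0}^{k} 2 * 2 = 4 * (k + 1).
Equivalently, the generating function of (a_k) is 2/(1 - x) and its square is 4/(1 - x)^2 = sum_{k>=0} 4(k + 1) x^k.
For k = 6: 4 * 7 = 28.

28


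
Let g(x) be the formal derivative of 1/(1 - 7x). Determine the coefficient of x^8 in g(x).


Differentiate termwise: d/dx sum_{k>=0} 7^k x^k = sum_{k>=1} k 7^k x^(k-1) = sum_{j>=0} (j+1) 7^(j+1) x^j.
Equivalently, d/dx [1/(1 - 7x)] = 7/(1 - 7x)^2.
For j = 8: 9 * 7^9 = 9 * 40353607 = 363182463.

363182463


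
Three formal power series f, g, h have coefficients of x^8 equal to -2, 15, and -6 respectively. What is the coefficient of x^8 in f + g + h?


Series addition is componentwise:
-2 + 15 + -6
= 7

7


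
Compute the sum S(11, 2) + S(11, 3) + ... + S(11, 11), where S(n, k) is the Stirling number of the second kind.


By definition, S(n, k) counts partitions of an n-set into exactly k nonempty blocks.
Computing row n = 11 for k = 2..11:
S(11, k): 1023, 28501, 145750, 246730, 179487, 63987, 11880, 1155, 55, 1
Sum = 678569.

678569


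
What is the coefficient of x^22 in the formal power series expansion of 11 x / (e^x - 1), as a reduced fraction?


The exponential generating function for Bernoulli numbers is
x / (e^x - 1) = sum_{k>=0} B_k x^k / k!.
So the coefficient of x^22 in 11 x / (e^x - 1) is 11 B_22 / 22!.
Computing: B_22 = 854513/138, 22! = 1124000727777607680000, giving
11 * 854513/138 / 1124000727777607680000 = 77683/1281918185399255040000.

77683/1281918185399255040000


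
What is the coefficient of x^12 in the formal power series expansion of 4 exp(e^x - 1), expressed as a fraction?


exp(e^x - 1) is the exponential generating function for the Bell numbers Bell_k: exp(e^x - 1) = sum_{k>=0} Bell_k x^k / k!.
So the coefficient of x^12 in 4 exp(e^x - 1) is 4 Bell_12 / 12!.
Computing: Bell_12 = 4213597 and 12! = 479001600, giving
4 * 4213597/479001600 = 4213597/119750400.

4213597/119750400


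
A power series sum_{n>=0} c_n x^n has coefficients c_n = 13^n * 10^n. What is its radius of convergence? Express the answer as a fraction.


By the root test (Cauchy-Hadamard), the radius is R = 1 / limsup_n |c_n|^(1/n).
Here |c_n|^(1/n) = (13^n * 10^n)^(1/n) = 13 * 10 = 130 for all n.
So R = 1/130 = 1/130.

1/130


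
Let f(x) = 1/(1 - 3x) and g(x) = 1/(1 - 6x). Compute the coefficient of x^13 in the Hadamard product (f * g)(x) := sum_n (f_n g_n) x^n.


f has coefficients f_k = 3^k and g has coefficients g_k = 6^k, so the Hadamard product has coefficient (f*g)_k = 3^k * 6^k = 18^k.
For k = 13: 18^13 = 20822964865671168.

20822964865671168


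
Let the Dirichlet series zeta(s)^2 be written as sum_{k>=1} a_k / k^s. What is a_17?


The Dirichlet convolution of the constant function 1 with itself gives (1 * 1)(k) = sum_{d | k} 1 = d(k), the number of positive divisors of k.
Since zeta(s) = sum_{k>=1} 1/k^s, we have zeta(s)^2 = sum_{k>=1} d(k)/k^s, so a_k = d(k).
For k = 17: the divisors are 1, 17.
Count = 2.

2


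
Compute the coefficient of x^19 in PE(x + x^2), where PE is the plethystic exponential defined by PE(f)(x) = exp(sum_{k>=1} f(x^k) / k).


With f(x) = x + x^2, the exponent is sum_{k>=1} (x^k + x^(2k)) / k = -ln(1 - x) - ln(1 - x^2). Exponentiating:
PE(x + x^2) = 1 / ((1 - x)(1 - x^2)).
This is the generating function for partitions of n into parts of size 1 or 2. The number of 2's can be any j in 0..9, and the rest are 1's, so
[x^19] = floor(19/2) + 1 = 10.

10


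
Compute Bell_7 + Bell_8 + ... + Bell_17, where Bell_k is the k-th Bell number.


Recall Bell_k counts set partitions of a k-set (with Bell_0 = 1 by convention).
Bell_7 through Bell_17: 877, 4140, 21147, 115975, 678570, 4213597, 27644437, 190899322, 1382958545, 10480142147, 82864869804
Sum = 877 + 4140 + 21147 + 115975 + 678570 + 4213597 + 27644437 + 190899322 + 1382958545 + 10480142147 + 82864869804 = 94951548561.

94951548561


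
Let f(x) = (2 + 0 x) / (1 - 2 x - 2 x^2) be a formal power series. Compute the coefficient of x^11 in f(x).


Write f(x) = sum_{k>=0} a_k x^k. Multiplying both sides by 1 - 2 x - 2 x^2 gives
(1 - 2 x - 2 x^2) sum_{k>=0} a_k x^k = 2 + 0 x.
Matching coefficients:
 x^0: a_0 = 2
 x^1: a_1 - 2 a_0 = 0  =>  a_1 = 2*2 + 0 = 4
 x^k (k >= 2): a_k = 2 a_{k-1} + 2 a_{k-2}.
Iterating: a_2 = 12, a_3 = 32, a_4 = 88, a_5 = 240, a_6 = 656, a_7 = 1792, a_8 = 4896, a_9 = 13376, a_10 = 36544, a_11 = 99840.
So the coefficient of x^11 is 99840.

99840


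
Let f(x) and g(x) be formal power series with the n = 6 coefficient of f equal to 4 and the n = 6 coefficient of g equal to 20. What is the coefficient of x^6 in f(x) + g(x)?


Addition of formal power series is termwise.
The coefficient of x^6 in f + g = 4 + 20
= 24

24


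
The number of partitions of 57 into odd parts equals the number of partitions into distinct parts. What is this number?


Computing partitions of 57 into odd parts (1, 3, 5, ...):
Using the generating function prod_{k>=0} 1/(1-x^(2k+1)),
the count is 7917

7917


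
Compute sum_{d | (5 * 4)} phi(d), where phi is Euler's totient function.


First, 5 * 4 = 20. One classical identity is sum_{d | n} phi(d) = n (each k in [1, n] has a unique gcd with n, and among the k's with gcd(k, n) = n/d there are phi(d) of them). So the sum equals 20. We also verify directly:
Divisors of 20: 1, 2, 4, 5, 10, 20.
phi values: 1, 1, 2, 4, 4, 8.
Sum = 20.

20


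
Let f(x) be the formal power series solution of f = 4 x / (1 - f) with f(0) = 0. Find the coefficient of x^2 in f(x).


Apply Lagrange inversion: f = 4 x * phi(f) with phi(t) = 1/(1 - t), so
[x^n] f = 4^n * (1/n) [t^(n-1)] phi(t)^n = 4^n * (1/n) [t^(n-1)] (1 - t)^(-n) = 4^n * (1/n) C(2n - 2, n - 1) = 4^n * C_{n-1}.
For n = 2: C_1 = C(2, 1) / 2 = 2/2 = 1.
With the 4^2 = 16 factor, the coefficient is 16 * 1 = 16.

16


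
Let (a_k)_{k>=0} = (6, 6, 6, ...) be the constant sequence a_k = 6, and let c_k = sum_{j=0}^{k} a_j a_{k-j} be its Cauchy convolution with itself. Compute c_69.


Since a_j = 6 for all j >= 0, the convolution sum becomes
c_k = sum_{j=0}^{k} 6 * 6 = 36 * (k + 1).
Equivalently, the generating function of (a_k) is 6/(1 - x) and its square is 36/(1 - x)^2 = sum_{k>=0} 36(k + 1) x^k.
For k = 69: 36 * 70 = 2520.

2520


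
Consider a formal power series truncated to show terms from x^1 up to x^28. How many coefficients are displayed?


From x^1 to x^28 inclusive, the count is 28 - 1 + 1 = 28.

28


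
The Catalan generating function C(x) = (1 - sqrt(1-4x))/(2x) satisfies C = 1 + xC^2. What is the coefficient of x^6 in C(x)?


Substituting x -> x scales the n-th coefficient by 1, so [x^6] C(x) = C_6.
C_6 = C(2*6, 6)/(7) = 924/7 = 132.
= 132.

132


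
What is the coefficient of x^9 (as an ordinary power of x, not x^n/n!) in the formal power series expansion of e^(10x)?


The exponential series is e^y = sum_{k>=0} y^k / k!. Substituting y = 10x gives
e^(10x) = sum_{k>=0} 10^k x^k / k!.
So the coefficient of x^n is a^n/n! with a = 10, n = 9:
10^9 / 9! = 1000000000/362880 = 1562500/567

1562500/567


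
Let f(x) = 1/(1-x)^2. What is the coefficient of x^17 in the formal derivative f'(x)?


Differentiate: d/dx [ 1/(1-x)^r ] = r / (1-x)^(r+1).
Here r = 2, so f'(x) = 2 / (1-x)^3.
The expansion of 1/(1-x)^(r+1) has coefficient of x^n equal to C(n+r, r).
So the coefficient of x^17 in f'(x) is
2 * C(19, 2) = 2 * 171 = 342

342


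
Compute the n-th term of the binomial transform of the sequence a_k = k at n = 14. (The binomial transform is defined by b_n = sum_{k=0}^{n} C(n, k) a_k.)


With a_k = k, b_n = sum_{k=0}^{n} C(n, k) k. Using k * C(n, k) = n * C(n-1, k-1) gives b_n = n * sum_{k>=1} C(n-1, k-1) = n * 2^(n-1).
For n = 14: 14 * 2^13 = 14 * 8192 = 114688.

114688


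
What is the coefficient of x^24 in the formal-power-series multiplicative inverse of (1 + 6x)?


The inverse is 1/(1 + 6x). Apply the geometric identity 1/(1 - y) = sum_{k>=0} y^k with y = -6x:
1/(1 + 6x) = sum_{k>=0} (-6)^k x^k.
So the coefficient of x^24 is (-6)^24 = 4738381338321616896.

4738381338321616896


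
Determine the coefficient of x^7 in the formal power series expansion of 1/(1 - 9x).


The geometric series identity gives 1/(1 - c x) = sum_{k>=0} c^k x^k, so the coefficient of x^k is c^k.
Here c = 9 and k = 7.
Computing: 9^7 = 4782969

4782969


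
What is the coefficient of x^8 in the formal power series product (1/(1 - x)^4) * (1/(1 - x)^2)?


Combine the factors: (1/(1 - x)^4) * (1/(1 - x)^2) = 1/(1 - x)^6.
Then use 1/(1 - x)^r = sum_{k>=0} C(k + r - 1, r - 1) x^k with r = 6 and k = 8:
C(13, 5) = 1287.

1287


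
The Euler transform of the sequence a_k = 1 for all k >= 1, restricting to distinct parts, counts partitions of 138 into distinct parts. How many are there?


Partitions of 138 into distinct parts can be computed via generating function.
Product (1+x)(1+x^2)(1+x^3)...
The coefficient of x^138 = 8334326

8334326


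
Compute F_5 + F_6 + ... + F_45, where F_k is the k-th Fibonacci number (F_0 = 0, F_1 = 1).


Use the identity sum_{k=0}^{N} F_k = F_{N+2} - 1 (which follows from F_{k+2} - F_{k+1} = F_k). Then
sum_{k=5}^{45} F_k = (F_{47} - 1) - (F_{6} - 1) = F_{47} - F_{6}.
Computing: F_{47} = 2971215073, F_{6} = 8, so
Sum = 2971215073 - 8 = 2971215065.

2971215065


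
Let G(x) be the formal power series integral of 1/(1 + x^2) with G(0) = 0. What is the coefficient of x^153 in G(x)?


1/(1 + x^2) = sum_{j>=0} (-1)^j x^(2j). Integrating termwise with G(0) = 0:
G(x) = sum_{j>=0} (-1)^j x^(2j+1) / (2j+1) = arctan(x).
Only odd powers are nonzero. For x^153 write 153 = 2*76 + 1, giving
(-1)^76 / 153 = 1/153 = 1/153.

1/153


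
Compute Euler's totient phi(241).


phi(n) counts integers in [1, n] coprime to n. Using the multiplicative formula phi(n) = n * prod_{p | n} (1 - 1/p):
241 = 241, so
phi(241) = 241 * (1 - 1/241) = 240.

240


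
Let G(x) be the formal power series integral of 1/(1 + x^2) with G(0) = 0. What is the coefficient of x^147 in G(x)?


1/(1 + x^2) = sum_{j>=0} (-1)^j x^(2j). Integrating termwise with G(0) = 0:
G(x) = sum_{j>=0} (-1)^j x^(2j+1) / (2j+1) = arctan(x).
Only odd powers are nonzero. For x^147 write 147 = 2*73 + 1, giving
(-1)^73 / 147 = -1/147 = -1/147.

-1/147


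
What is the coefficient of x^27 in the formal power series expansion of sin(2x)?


The Maclaurin series is sin(t) = sum_{k>=0} (-1)^k t^(2k+1) / (2k+1)!, so substituting t = 2x, only odd powers of x are nonzero, with coefficient of x^(2k+1) equal to (-1)^k 2^(2k+1) / (2k+1)!.
Write 27 = 2*13 + 1, giving the coefficient (-1)^13 * 2^27 / 27! = -134217728/10888869450418352160768000000 = -16/1298054391195577640625.

-16/1298054391195577640625


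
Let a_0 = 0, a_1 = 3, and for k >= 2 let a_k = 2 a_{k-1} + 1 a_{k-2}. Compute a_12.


Iterating the recurrence forward:
a_0 = 0
a_1 = 3
a_2 = 2*3 + 1*0 = 6
a_3 = 2*6 + 1*3 = 15
a_4 = 2*15 + 1*6 = 36
a_5 = 2*36 + 1*15 = 87
a_6 = 2*87 + 1*36 = 210
a_7 = 2*210 + 1*87 = 507
a_8 = 2*507 + 1*210 = 1224
a_9 = 2*1224 + 1*507 = 2955
a_10 = 2*2955 + 1*1224 = 7134
a_11 = 2*7134 + 1*2955 = 17223
a_12 = 2*17223 + 1*7134 = 41580
So a_12 = 41580.

41580


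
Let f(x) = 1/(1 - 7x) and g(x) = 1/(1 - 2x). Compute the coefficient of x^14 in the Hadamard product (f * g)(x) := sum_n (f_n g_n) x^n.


f has coefficients f_k = 7^k and g has coefficients g_k = 2^k, so the Hadamard product has coefficient (f*g)_k = 7^k * 2^k = 14^k.
For k = 14: 14^14 = 11112006825558016.

11112006825558016


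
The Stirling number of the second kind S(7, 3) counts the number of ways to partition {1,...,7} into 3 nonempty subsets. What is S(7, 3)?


Using the explicit formula S(n,k) = (1/k!) sum_{j=0}^{k} (-1)^(k-j) C(k,j) j^n:
S(7, 3) = 301
Equivalently, S(n,k) is n! times the coefficient of x^n in the EGF (e^x - 1)^k / k!.

301


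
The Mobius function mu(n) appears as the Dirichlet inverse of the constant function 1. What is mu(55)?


55 = 5 * 11 (all distinct primes).
mu(55) = (-1)^2 = 1

1


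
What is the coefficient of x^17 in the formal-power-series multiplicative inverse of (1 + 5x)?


The inverse is 1/(1 + 5x). Apply the geometric identity 1/(1 - y) = sum_{k>=0} y^k with y = -5x:
1/(1 + 5x) = sum_{k>=0} (-5)^k x^k.
So the coefficient of x^17 is (-5)^17 = -762939453125.

-762939453125


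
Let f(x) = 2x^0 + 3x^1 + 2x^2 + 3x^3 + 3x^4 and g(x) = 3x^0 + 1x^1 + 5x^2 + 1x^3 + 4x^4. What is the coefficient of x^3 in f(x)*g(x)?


Cauchy product at x^3:
2*1 + 3*5 + 2*1 + 3*3
= 28

28


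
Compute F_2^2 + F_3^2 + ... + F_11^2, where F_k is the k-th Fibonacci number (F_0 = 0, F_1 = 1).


There is a standard identity sum_{k=0}^{N} F_k^2 = F_N * F_{N+1} (proved inductively from the telescoping relation F_k^2 = F_k F_{k+1} - F_{k-1} F_k). Then
sum_{k=2}^{11} F_k^2 = F_11 F_12 - F_1 F_2.
Computing: F_11 = 89, F_12 = 144, F_1 = 1, F_2 = 1.
Sum = 89 * 144 - 1 * 1 = 12815.

12815


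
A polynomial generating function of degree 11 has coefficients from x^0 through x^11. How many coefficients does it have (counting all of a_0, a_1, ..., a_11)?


A polynomial of degree 11 takes the form a_0 + a_1 x + ... + a_11 x^11.
The number of coefficients is 11 + 1 = 12.

12


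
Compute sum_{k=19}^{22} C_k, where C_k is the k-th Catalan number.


C_19 through C_22: 1767263190, 6564120420, 24466267020, 91482563640
Sum = 1767263190 + 6564120420 + 24466267020 + 91482563640
= 124280214270

124280214270


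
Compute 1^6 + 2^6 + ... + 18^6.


This power sum has a closed form given by Faulhaber's formula
sum_{k=1}^{m} k^p = (1 / (p + 1)) * sum_{j=0}^{p} C(p + 1, j) B_j m^(p + 1 - j),
but for small m direct computation is fastest:
1 + 64 + 729 + 4096 + 15625 + 46656 + 117649 + 262144 + 531441 + 1000000 + 1771561 + 2985984 + 4826809 + 7529536 + 11390625 + 16777216 + 24137569 + 34012224 = 105409929.

105409929


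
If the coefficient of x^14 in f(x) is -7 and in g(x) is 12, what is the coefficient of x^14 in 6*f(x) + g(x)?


Scalar multiplication scales coefficients: 6 * -7 = -42.
Then add the g coefficient: -42 + 12
= -30

-30


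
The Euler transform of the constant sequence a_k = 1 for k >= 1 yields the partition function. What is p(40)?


The Euler transform converts the sequence a_k = 1 into the number of integer partitions.
Using the recurrence or dynamic programming:
p(40) = 37338

37338


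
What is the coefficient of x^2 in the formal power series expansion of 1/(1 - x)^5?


The expansion 1/(1 - x)^r = sum_{k>=0} C(k + r - 1, r - 1) x^k follows from the multiset / negative-binomial theorem (or from repeated differentiation of the geometric series).
For r = 5 and k = 2:
C(6, 4) = 720 / (24 * 2) = 15.

15


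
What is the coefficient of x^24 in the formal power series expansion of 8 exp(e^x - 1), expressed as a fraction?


exp(e^x - 1) is the exponential generating function for the Bell numbers Bell_k: exp(e^x - 1) = sum_{k>=0} Bell_k x^k / k!.
So the coefficient of x^24 in 8 exp(e^x - 1) is 8 Bell_24 / 24!.
Computing: Bell_24 = 445958869294805289 and 24! = 620448401733239439360000, giving
8 * 445958869294805289/620448401733239439360000 = 148652956431601763/25852016738884976640000.

148652956431601763/25852016738884976640000


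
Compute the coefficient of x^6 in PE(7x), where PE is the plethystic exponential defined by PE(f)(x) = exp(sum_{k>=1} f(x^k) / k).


With f(x) = 7x, the exponent is sum_{k>=1} 7 x^k / k = 7 * (-ln(1 - x)). Exponentiating:
PE(7x) = exp(-7 ln(1 - x)) = 1/(1 - x)^7.
By the negative binomial expansion, [x^n] 1/(1 - x)^7 = C(n + 6, 6).
For n = 6: C(12, 6) = 924.

924


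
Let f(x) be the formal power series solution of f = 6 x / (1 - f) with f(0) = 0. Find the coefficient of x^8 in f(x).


Apply Lagrange inversion: f = 6 x * phi(f) with phi(t) = 1/(1 - t), so
[x^n] f = 6^n * (1/n) [t^(n-1)] phi(t)^n = 6^n * (1/n) [t^(n-1)] (1 - t)^(-n) = 6^n * (1/n) C(2n - 2, n - 1) = 6^n * C_{n-1}.
For n = 8: C_7 = C(14, 7) / 8 = 3432/8 = 429.
With the 6^8 = 1679616 factor, the coefficient is 1679616 * 429 = 720555264.

720555264


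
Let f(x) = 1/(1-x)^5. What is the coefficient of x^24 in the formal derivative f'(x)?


Differentiate: d/dx [ 1/(1-x)^r ] = r / (1-x)^(r+1).
Here r = 5, so f'(x) = 5 / (1-x)^6.
The expansion of 1/(1-x)^(r+1) has coefficient of x^n equal to C(n+r, r).
So the coefficient of x^24 in f'(x) is
5 * C(29, 5) = 5 * 118755 = 593775

593775


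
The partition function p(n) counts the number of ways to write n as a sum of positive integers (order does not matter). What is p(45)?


Using the generating function prod_{k>=1} 1/(1-x^k), we compute p(45).
By dynamic programming over parts 1 through 45:
p(45) = 89134

89134


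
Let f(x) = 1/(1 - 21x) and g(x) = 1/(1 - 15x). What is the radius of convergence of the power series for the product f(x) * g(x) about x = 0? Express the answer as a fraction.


The radius of 1/(1 - 21x) is 1/21 (nearest singularity at x = 1/21), and the radius of 1/(1 - 15x) is 1/15.
The product f(x)*g(x) = 1/((1 - 21x)(1 - 15x)) has singularities at both 1/21 and 1/15, so its radius of convergence is the distance to the nearest one:
min(1/21, 1/15) = 1/21.

1/21


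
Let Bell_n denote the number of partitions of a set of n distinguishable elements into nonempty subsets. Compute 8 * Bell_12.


Bell_12 can be computed from the Bell triangle or from Dobinski's identity Bell_n = (1/e) * sum_{k>=0} k^n / k!.
Computing Bell_12 = 4213597.
Then 8 * 4213597 = 33708776.

33708776


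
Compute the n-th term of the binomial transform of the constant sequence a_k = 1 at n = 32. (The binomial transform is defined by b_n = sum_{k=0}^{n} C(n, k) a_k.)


With a_k = 1 for all k, b_n = sum_{k=0}^{n} C(n, k) = 2^n by the binomial theorem.
For n = 32: 2^32 = 4294967296.

4294967296


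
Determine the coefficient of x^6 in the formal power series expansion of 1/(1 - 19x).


The geometric series identity gives 1/(1 - c x) = sum_{k>=0} c^k x^k, so the coefficient of x^k is c^k.
Here c = 19 and k = 6.
Computing: 19^6 = 47045881

47045881


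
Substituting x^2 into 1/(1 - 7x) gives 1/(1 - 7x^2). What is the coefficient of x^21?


Since 1/(1 - 7x^2) only has even powers of x,
the coefficient of x^21 (odd) is 0.

0


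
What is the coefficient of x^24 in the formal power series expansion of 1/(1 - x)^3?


The negative binomial / multiset identity is
1/(1 - x)^r = sum_{k>=0} C(k + r - 1, r - 1) x^k.
Here r = 3 and k = 24, so the coefficient is
C(24 + 2, 2) = C(26, 2)
= 325

325


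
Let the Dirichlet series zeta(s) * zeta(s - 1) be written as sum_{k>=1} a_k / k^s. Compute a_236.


Convolution gives a_k = sum_{d | k} d * 1 = sum_{d | k} d = sigma(k), the sum of positive divisors of k.
For k = 236, the divisors are 1, 2, 4, 59, 118, 236, so
sigma(236) = 1 + 2 + 4 + 59 + 118 + 236 = 420.

420


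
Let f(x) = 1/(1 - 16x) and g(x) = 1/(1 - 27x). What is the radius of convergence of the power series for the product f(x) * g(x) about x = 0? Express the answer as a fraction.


The radius of 1/(1 - 16x) is 1/16 (nearest singularity at x = 1/16), and the radius of 1/(1 - 27x) is 1/27.
The product f(x)*g(x) = 1/((1 - 16x)(1 - 27x)) has singularities at both 1/16 and 1/27, so its radius of convergence is the distance to the nearest one:
min(1/16, 1/27) = 1/27.

1/27


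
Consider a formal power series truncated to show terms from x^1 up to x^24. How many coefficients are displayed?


From x^1 to x^24 inclusive, the count is 24 - 1 + 1 = 24.

24


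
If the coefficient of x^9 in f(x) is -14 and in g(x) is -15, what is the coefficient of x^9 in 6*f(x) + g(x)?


Scalar multiplication scales coefficients: 6 * -14 = -84.
Then add the g coefficient: -84 + -15
= -99

-99


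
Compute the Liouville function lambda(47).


The Liouville function is lambda(k) = (-1)^Omega(k), where Omega(k) counts the prime factors of k with multiplicity.
Factoring: 47 = 47, so Omega(47) = 1.
lambda(47) = (-1)^1 = -1.

-1


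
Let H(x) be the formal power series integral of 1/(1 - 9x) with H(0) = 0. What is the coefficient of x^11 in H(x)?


1/(1 - 9x) = sum_{k>=0} 9^k x^k. Integrating termwise with H(0) = 0:
H(x) = sum_{k>=0} 9^k x^(k+1) / (k+1) = sum_{m>=1} 9^(m-1) x^m / m.
For m = 11: 9^10/11 = 3486784401/11 = 3486784401/11.

3486784401/11


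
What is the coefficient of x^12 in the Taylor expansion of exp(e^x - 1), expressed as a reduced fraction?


exp(e^x - 1) = sum_{k>=0} Bell_k x^k / k!, where Bell_k is the k-th Bell number.
So the coefficient of x^12 is Bell_12 / 12!.
Computing: Bell_12 = 4213597 and 12! = 479001600, giving
4213597/479001600 = 4213597/479001600.

4213597/479001600


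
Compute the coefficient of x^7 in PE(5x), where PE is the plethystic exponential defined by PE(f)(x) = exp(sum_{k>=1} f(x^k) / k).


With f(x) = 5x, the exponent is sum_{k>=1} 5 x^k / k = 5 * (-ln(1 - x)). Exponentiating:
PE(5x) = exp(-5 ln(1 - x)) = 1/(1 - x)^5.
By the negative binomial expansion, [x^n] 1/(1 - x)^5 = C(n + 4, 4).
For n = 7: C(11, 4) = 330.

330


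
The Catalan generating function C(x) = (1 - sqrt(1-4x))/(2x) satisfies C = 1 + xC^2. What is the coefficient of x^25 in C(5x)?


Substituting x -> 5x scales the n-th coefficient by 5^n, so [x^25] C(5x) = 5^25 * C_25.
C_25 = C(2*25, 25)/(26) = 126410606437752/26 = 4861946401452.
So 5^25 * 4861946401452 = 298023223876953125 * 4861946401452 = 1448972940877676010131835937500.

1448972940877676010131835937500


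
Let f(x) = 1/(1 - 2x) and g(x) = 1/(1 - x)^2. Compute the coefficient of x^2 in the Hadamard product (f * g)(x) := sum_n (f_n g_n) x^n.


f has coefficients f_k = 2^k. For g = 1/(1 - x)^2 the coefficient is g_k = C(k + 1, 1) = k + 1. The Hadamard coefficient is (f * g)_k = 2^k * (k + 1).
For k = 2: 2^2 * 3 = 4 * 3 = 12.

12


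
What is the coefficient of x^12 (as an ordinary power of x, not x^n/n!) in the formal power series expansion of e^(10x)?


The exponential series is e^y = sum_{k>=0} y^k / k!. Substituting y = 10x gives
e^(10x) = sum_{k>=0} 10^k x^k / k!.
So the coefficient of x^n is a^n/n! with a = 10, n = 12:
10^12 / 12! = 1000000000000/479001600 = 39062500/18711

39062500/18711


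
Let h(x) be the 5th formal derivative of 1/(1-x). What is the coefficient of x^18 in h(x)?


Differentiating 5 times: d^5/dx^5 [1/(1-x)] = 5!/(1-x)^6.
The expansion 1/(1-x)^6 = sum_{k>=0} C(k+5, 5) x^k, so the coefficient of x^n in 5!/(1-x)^6 is 5! * C(n+5, 5).
For n = 18: 120 * C(23, 5) = 120 * 33649 = 4037880

4037880


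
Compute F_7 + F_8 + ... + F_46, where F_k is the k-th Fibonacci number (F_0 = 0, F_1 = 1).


Use the identity sum_{k=0}^{N} F_k = F_{N+2} - 1 (which follows from F_{k+2} - F_{k+1} = F_k). Then
sum_{k=7}^{46} F_k = (F_{48} - 1) - (F_{8} - 1) = F_{48} - F_{8}.
Computing: F_{48} = 4807526976, F_{8} = 21, so
Sum = 4807526976 - 21 = 4807526955.

4807526955


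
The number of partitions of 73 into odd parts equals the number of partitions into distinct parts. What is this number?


Computing partitions of 73 into odd parts (1, 3, 5, ...):
Using the generating function prod_{k>=0} 1/(1-x^(2k+1)),
the count is 40026

40026


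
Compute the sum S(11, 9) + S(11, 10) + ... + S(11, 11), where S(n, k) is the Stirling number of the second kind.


By definition, S(n, k) counts partitions of an n-set into exactly k nonempty blocks.
Computing row n = 11 for k = 9..11:
S(11, k): 1155, 55, 1
Sum = 1211.

1211


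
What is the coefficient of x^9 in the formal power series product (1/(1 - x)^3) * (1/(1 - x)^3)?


Combine the factors: (1/(1 - x)^3) * (1/(1 - x)^3) = 1/(1 - x)^6.
Then use 1/(1 - x)^r = sum_{k>=0} C(k + r - 1, r - 1) x^k with r = 6 and k = 9:
C(14, 5) = 2002.

2002


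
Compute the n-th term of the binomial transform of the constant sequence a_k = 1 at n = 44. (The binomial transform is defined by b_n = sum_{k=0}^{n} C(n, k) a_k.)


With a_k = 1 for all k, b_n = sum_{k=0}^{n} C(n, k) = 2^n by the binomial theorem.
For n = 44: 2^44 = 17592186044416.

17592186044416


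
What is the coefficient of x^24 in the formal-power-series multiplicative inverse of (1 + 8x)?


The inverse is 1/(1 + 8x). Apply the geometric identity 1/(1 - y) = sum_{k>=0} y^k with y = -8x:
1/(1 + 8x) = sum_{k>=0} (-8)^k x^k.
So the coefficient of x^24 is (-8)^24 = 4722366482869645213696.

4722366482869645213696


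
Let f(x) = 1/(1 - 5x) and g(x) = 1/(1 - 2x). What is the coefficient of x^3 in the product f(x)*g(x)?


The coefficient of x^n in f*g is the Cauchy product: sum_{k=0}^{n} a^k * b^(n-k).
With a=5, b=2, n=3:
sum_{k=0}^{3} 5^k * 2^(3-k)
= 203

203


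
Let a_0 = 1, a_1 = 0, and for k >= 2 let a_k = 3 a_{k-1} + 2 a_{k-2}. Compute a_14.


Iterating the recurrence forward:
a_0 = 1
a_1 = 0
a_2 = 3*0 + 2*1 = 2
a_3 = 3*2 + 2*0 = 6
a_4 = 3*6 + 2*2 = 22
a_5 = 3*22 + 2*6 = 78
a_6 = 3*78 + 2*22 = 278
a_7 = 3*278 + 2*78 = 990
a_8 = 3*990 + 2*278 = 3526
a_9 = 3*3526 + 2*990 = 12558
a_10 = 3*12558 + 2*3526 = 44726
a_11 = 3*44726 + 2*12558 = 159294
a_12 = 3*159294 + 2*44726 = 567334
a_13 = 3*567334 + 2*159294 = 2020590
a_14 = 3*2020590 + 2*567334 = 7196438
So a_14 = 7196438.

7196438


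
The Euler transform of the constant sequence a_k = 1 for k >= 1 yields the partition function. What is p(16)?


The Euler transform converts the sequence a_k = 1 into the number of integer partitions.
Using the recurrence or dynamic programming:
p(16) = 231

231


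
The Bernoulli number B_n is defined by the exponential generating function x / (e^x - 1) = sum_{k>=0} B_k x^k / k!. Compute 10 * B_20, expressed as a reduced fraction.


Bernoulli numbers can also be computed recursively via B_0 = 1 and sum_{j=0}^{m} C(m+1, j) B_j = 0 for m >= 1. Odd-index Bernoulli numbers vanish for k >= 3.
Computing B_20 = -174611/330, so 10 * B_20 = 10 * -174611/330 = -174611/33.

-174611/33


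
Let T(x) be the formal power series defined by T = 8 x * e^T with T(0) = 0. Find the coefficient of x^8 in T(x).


Apply the Lagrange inversion formula: if T = 8 x * phi(T) with phi(t) = e^t, then
[x^n] T = 8^n * (1/n) [t^(n-1)] phi(t)^n = 8^n * (1/n) [t^(n-1)] e^(n t) = 8^n * (1/n) * n^(n-1) / (n-1)! = 8^n * n^(n-1) / n!.
When c = 1 this is the Cayley count of rooted labeled trees on n vertices, divided by n!.
For n = 8: 8^8 * 8^7 / 8! = 16777216 * 2097152/40320 = 274877906944/315.

274877906944/315


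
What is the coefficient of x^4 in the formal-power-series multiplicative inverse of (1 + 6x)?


The inverse is 1/(1 + 6x). Apply the geometric identity 1/(1 - y) = sum_{k>=0} y^k with y = -6x:
1/(1 + 6x) = sum_{k>=0} (-6)^k x^k.
So the coefficient of x^4 is (-6)^4 = 1296.

1296


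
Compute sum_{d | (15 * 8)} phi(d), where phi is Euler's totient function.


First, 15 * 8 = 120. One classical identity is sum_{d | n} phi(d) = n (each k in [1, n] has a unique gcd with n, and among the k's with gcd(k, n) = n/d there are phi(d) of them). So the sum equals 120. We also verify directly:
Divisors of 120: 1, 2, 3, 4, 5, 6, 8, 10, 12, 15, 20, 24, 30, 40, 60, 120.
phi values: 1, 1, 2, 2, 4, 2, 4, 4, 4, 8, 8, 8, 8, 16, 16, 32.
Sum = 120.

120


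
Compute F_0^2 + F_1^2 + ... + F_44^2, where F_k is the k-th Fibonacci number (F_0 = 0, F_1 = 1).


There is a standard identity sum_{k=0}^{N} F_k^2 = F_N * F_{N+1} (proved inductively from the telescoping relation F_k^2 = F_k F_{k+1} - F_{k-1} F_k). Then
sum_{k=0}^{44} F_k^2 = F_44 F_45 - F_0 F_0.
Computing: F_44 = 701408733, F_45 = 1134903170.
Sum = 701408733 * 1134903170 = 796030994547383610.

796030994547383610


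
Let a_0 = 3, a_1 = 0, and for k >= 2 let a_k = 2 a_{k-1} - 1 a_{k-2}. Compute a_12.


Iterating the recurrence forward:
a_0 = 3
a_1 = 0
a_2 = 2*0 - 1*3 = -3
a_3 = 2*-3 - 1*0 = -6
a_4 = 2*-6 - 1*-3 = -9
a_5 = 2*-9 - 1*-6 = -12
a_6 = 2*-12 - 1*-9 = -15
a_7 = 2*-15 - 1*-12 = -18
a_8 = 2*-18 - 1*-15 = -21
a_9 = 2*-21 - 1*-18 = -24
a_10 = 2*-24 - 1*-21 = -27
a_11 = 2*-27 - 1*-24 = -30
a_12 = 2*-30 - 1*-27 = -33
So a_12 = -33.

-33


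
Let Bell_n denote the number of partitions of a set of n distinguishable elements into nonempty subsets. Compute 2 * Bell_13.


Bell_13 can be computed from the Bell triangle or from Dobinski's identity Bell_n = (1/e) * sum_{k>=0} k^n / k!.
Computing Bell_13 = 27644437.
Then 2 * 27644437 = 55288874.

55288874


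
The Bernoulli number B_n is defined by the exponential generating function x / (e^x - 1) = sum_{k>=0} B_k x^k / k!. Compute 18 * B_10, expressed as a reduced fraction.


Bernoulli numbers can also be computed recursively via B_0 = 1 and sum_{j=0}^{m} C(m+1, j) B_j = 0 for m >= 1. Odd-index Bernoulli numbers vanish for k >= 3.
Computing B_10 = 5/66, so 18 * B_10 = 18 * 5/66 = 15/11.

15/11


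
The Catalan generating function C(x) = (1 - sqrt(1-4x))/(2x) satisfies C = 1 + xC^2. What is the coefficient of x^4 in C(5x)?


Substituting x -> 5x scales the n-th coefficient by 5^n, so [x^4] C(5x) = 5^4 * C_4.
C_4 = C(2*4, 4)/(5) = 70/5 = 14.
So 5^4 * 14 = 625 * 14 = 8750.

8750


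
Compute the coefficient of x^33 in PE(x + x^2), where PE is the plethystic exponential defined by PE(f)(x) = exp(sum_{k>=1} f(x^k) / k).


With f(x) = x + x^2, the exponent is sum_{k>=1} (x^k + x^(2k)) / k = -ln(1 - x) - ln(1 - x^2). Exponentiating:
PE(x + x^2) = 1 / ((1 - x)(1 - x^2)).
This is the generating function for partitions of n into parts of size 1 or 2. The number of 2's can be any j in 0..16, and the rest are 1's, so
[x^33] = floor(33/2) + 1 = 17.

17


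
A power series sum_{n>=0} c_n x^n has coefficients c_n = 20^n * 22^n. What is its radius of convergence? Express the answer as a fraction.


By the root test (Cauchy-Hadamard), the radius is R = 1 / limsup_n |c_n|^(1/n).
Here |c_n|^(1/n) = (20^n * 22^n)^(1/n) = 20 * 22 = 440 for all n.
So R = 1/440 = 1/440.

1/440


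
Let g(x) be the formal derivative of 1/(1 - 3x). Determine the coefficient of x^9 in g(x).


Differentiate termwise: d/dx sum_{k>=0} 3^k x^k = sum_{k>=1} k 3^k x^(k-1) = sum_{j>=0} (j+1) 3^(j+1) x^j.
Equivalently, d/dx [1/(1 - 3x)] = 3/(1 - 3x)^2.
For j = 9: 10 * 3^10 = 10 * 59049 = 590490.

590490


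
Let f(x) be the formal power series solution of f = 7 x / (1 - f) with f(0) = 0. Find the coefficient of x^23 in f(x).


Apply Lagrange inversion: f = 7 x * phi(f) with phi(t) = 1/(1 - t), so
[x^n] f = 7^n * (1/n) [t^(n-1)] phi(t)^n = 7^n * (1/n) [t^(n-1)] (1 - t)^(-n) = 7^n * (1/n) C(2n - 2, n - 1) = 7^n * C_{n-1}.
For n = 23: C_22 = C(44, 22) / 23 = 2104098963720/23 = 91482563640.
With the 7^23 = 27368747340080916343 factor, the coefficient is 27368747340080916343 * 91482563640 = 2503763170286033152098013568520.

2503763170286033152098013568520


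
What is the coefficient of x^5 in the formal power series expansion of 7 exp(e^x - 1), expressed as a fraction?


exp(e^x - 1) is the exponential generating function for the Bell numbers Bell_k: exp(e^x - 1) = sum_{k>=0} Bell_k x^k / k!.
So the coefficient of x^5 in 7 exp(e^x - 1) is 7 Bell_5 / 5!.
Computing: Bell_5 = 52 and 5! = 120, giving
7 * 52/120 = 91/30.

91/30


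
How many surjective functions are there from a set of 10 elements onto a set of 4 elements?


By inclusion-exclusion on which target elements are missed, the number of surjections from an n-set onto a k-set is
surj(n, k) = sum_{j=0}^{k} (-1)^j C(k, j) (k - j)^n.
Equivalently surj(n, k) = k! * S(n, k), where S(n, k) is the Stirling number of the second kind.
For n = 10, k = 4:
S(10, 4) = 34105, so
surj = 4! * 34105 = 24 * 34105 = 818520.

818520


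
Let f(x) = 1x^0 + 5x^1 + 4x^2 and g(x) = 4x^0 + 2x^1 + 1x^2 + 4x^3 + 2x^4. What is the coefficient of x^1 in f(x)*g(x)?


Cauchy product at x^1:
1*2 + 5*4
= 22

22


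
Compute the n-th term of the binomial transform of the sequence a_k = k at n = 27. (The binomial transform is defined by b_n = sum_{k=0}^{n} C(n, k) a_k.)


With a_k = k, b_n = sum_{k=0}^{n} C(n, k) k. Using k * C(n, k) = n * C(n-1, k-1) gives b_n = n * sum_{k>=1} C(n-1, k-1) = n * 2^(n-1).
For n = 27: 27 * 2^26 = 27 * 67108864 = 1811939328.

1811939328
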